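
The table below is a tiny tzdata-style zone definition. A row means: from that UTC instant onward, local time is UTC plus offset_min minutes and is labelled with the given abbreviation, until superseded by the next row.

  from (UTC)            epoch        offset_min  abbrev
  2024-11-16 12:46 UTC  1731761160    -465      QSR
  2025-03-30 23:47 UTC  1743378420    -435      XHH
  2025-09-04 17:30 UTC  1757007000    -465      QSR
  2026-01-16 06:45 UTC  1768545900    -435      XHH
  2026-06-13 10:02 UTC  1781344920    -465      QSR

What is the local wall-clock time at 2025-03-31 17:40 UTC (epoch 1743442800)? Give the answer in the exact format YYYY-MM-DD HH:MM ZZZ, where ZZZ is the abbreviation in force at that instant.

Query: 2025-03-31 17:40 UTC
Rule 2/5 (XHH, -07:15): 2025-03-30 23:47 UTC ≤ query < 2025-09-04 17:30 UTC
17·60 + 40 - 435 = 625 min
625 = 0·1440 + 625; 625 = 10·60 + 25 → 10:25, same day
→ 2025-03-31 10:25 XHH

2025-03-31 10:25 XHH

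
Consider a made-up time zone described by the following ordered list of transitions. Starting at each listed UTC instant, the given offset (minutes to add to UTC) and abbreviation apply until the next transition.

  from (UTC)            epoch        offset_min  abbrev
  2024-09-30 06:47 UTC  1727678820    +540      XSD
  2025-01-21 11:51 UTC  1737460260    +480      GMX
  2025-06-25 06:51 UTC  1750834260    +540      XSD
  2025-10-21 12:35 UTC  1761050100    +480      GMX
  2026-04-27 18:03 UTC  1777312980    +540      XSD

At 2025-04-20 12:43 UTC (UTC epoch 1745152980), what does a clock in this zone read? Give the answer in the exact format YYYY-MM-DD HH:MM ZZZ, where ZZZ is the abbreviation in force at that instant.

2025-04-20 20:43 GMX

Query: 2025-04-20 12:43 UTC
Rule 2/5 (GMX, +08:00): 2025-01-21 11:51 UTC ≤ query < 2025-06-25 06:51 UTC
12·60 + 43 + 480 = 1243 min
1243 = 0·1440 + 1243; 1243 = 20·60 + 43 → 20:43, same day
→ 2025-04-20 20:43 GMX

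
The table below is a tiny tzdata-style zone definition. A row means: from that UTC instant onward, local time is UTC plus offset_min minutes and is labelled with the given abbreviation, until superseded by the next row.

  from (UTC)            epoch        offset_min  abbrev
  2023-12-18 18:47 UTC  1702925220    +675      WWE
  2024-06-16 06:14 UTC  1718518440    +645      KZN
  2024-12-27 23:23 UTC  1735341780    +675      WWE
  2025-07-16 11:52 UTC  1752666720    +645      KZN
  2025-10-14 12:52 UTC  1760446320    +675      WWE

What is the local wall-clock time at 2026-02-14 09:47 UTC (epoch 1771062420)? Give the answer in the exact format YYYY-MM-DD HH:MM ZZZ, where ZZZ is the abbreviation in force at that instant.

2026-02-14 21:02 WWE

Query: 2026-02-14 09:47 UTC
Rule 5/5 (WWE, +11:15): 2025-10-14 12:52 UTC ≤ query < +∞
9·60 + 47 + 675 = 1262 min
1262 = 0·1440 + 1262; 1262 = 21·60 + 2 → 21:02, same day
→ 2026-02-14 21:02 WWE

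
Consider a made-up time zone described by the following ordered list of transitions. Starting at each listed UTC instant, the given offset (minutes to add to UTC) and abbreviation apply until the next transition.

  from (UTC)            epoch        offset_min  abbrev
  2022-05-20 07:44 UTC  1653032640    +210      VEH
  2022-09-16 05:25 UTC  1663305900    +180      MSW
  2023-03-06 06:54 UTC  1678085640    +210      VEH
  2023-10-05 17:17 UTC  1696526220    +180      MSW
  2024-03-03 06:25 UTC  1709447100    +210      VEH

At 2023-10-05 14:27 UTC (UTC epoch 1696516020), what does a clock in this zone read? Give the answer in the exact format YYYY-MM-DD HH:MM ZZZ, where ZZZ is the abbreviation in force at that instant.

2023-10-05 17:57 VEH

Query: 2023-10-05 14:27 UTC
Rule 3/5 (VEH, +03:30): 2023-03-06 06:54 UTC ≤ query < 2023-10-05 17:17 UTC
14·60 + 27 + 210 = 1077 min
1077 = 0·1440 + 1077; 1077 = 17·60 + 57 → 17:57, same day
→ 2023-10-05 17:57 VEH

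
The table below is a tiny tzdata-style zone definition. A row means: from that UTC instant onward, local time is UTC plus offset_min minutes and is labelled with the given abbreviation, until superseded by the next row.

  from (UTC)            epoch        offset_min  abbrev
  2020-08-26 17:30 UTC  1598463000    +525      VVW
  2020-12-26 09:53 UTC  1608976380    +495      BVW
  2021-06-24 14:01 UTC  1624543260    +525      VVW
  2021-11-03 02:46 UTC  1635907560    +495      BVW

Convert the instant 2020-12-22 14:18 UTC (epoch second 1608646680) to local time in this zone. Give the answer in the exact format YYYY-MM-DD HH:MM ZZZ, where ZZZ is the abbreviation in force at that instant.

2020-12-22 23:03 VVW

Query: 2020-12-22 14:18 UTC
Rule 1/4 (VVW, +08:45): 2020-08-26 17:30 UTC ≤ query < 2020-12-26 09:53 UTC
14·60 + 18 + 525 = 1383 min
1383 = 0·1440 + 1383; 1383 = 23·60 + 3 → 23:03, same day
→ 2020-12-22 23:03 VVW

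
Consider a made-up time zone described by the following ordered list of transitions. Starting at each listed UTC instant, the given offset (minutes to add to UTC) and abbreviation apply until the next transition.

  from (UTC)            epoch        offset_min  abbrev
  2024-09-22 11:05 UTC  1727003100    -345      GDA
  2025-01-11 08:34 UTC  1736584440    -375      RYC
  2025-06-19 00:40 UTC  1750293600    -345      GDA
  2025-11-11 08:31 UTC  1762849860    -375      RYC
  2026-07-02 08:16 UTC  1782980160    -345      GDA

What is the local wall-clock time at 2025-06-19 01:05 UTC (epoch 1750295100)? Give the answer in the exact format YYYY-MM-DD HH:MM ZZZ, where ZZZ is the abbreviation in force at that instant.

Query: 2025-06-19 01:05 UTC
Rule 3/5 (GDA, -05:45): 2025-06-19 00:40 UTC ≤ query < 2025-11-11 08:31 UTC
1·60 + 5 - 345 = -280 min
-280 = -1·1440 + 1160; 1160 = 19·60 + 20 → 19:20, 2025-06-19 - 1 day = 2025-06-18
→ 2025-06-18 19:20 GDA

2025-06-18 19:20 GDA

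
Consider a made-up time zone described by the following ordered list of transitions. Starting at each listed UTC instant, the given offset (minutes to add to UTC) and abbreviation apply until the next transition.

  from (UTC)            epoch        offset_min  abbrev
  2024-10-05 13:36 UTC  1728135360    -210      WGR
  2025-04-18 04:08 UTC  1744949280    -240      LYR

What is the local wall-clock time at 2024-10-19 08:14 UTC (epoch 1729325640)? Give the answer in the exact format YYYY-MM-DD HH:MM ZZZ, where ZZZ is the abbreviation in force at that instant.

Query: 2024-10-19 08:14 UTC
Rule 1/2 (WGR, -03:30): 2024-10-05 13:36 UTC ≤ query < 2025-04-18 04:08 UTC
8·60 + 14 - 210 = 284 min
284 = 0·1440 + 284; 284 = 4·60 + 44 → 04:44, same day
→ 2024-10-19 04:44 WGR

2024-10-19 04:44 WGR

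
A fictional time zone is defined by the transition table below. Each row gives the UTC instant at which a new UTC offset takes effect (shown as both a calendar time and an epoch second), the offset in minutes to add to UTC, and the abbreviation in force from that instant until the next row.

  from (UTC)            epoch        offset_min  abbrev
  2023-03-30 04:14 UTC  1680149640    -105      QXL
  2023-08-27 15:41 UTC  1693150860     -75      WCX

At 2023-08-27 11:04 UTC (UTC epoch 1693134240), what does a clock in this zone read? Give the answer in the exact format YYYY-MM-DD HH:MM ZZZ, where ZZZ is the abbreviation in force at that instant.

Query: 2023-08-27 11:04 UTC
Rule 1/2 (QXL, -01:45): 2023-03-30 04:14 UTC ≤ query < 2023-08-27 15:41 UTC
11·60 + 4 - 105 = 559 min
559 = 0·1440 + 559; 559 = 9·60 + 19 → 09:19, same day
→ 2023-08-27 09:19 QXL

2023-08-27 09:19 QXL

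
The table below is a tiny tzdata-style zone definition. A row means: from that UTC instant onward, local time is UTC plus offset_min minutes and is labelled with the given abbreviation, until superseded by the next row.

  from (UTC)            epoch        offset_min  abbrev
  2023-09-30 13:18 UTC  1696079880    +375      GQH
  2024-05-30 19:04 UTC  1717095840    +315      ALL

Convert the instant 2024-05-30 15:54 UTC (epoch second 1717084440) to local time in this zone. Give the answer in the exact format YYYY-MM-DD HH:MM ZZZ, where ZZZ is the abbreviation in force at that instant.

Query: 2024-05-30 15:54 UTC
Rule 1/2 (GQH, +06:15): 2023-09-30 13:18 UTC ≤ query < 2024-05-30 19:04 UTC
15·60 + 54 + 375 = 1329 min
1329 = 0·1440 + 1329; 1329 = 22·60 + 9 → 22:09, same day
→ 2024-05-30 22:09 GQH

2024-05-30 22:09 GQH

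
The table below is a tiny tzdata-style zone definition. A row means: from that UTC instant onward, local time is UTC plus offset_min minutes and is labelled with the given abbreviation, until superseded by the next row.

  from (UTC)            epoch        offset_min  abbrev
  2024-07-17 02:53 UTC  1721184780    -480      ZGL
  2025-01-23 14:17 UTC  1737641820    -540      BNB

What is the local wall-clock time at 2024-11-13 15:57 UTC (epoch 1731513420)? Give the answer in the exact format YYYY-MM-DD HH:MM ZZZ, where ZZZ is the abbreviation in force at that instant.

2024-11-13 07:57 ZGL

Query: 2024-11-13 15:57 UTC
Rule 1/2 (ZGL, -08:00): 2024-07-17 02:53 UTC ≤ query < 2025-01-23 14:17 UTC
15·60 + 57 - 480 = 477 min
477 = 0·1440 + 477; 477 = 7·60 + 57 → 07:57, same day
→ 2024-11-13 07:57 ZGL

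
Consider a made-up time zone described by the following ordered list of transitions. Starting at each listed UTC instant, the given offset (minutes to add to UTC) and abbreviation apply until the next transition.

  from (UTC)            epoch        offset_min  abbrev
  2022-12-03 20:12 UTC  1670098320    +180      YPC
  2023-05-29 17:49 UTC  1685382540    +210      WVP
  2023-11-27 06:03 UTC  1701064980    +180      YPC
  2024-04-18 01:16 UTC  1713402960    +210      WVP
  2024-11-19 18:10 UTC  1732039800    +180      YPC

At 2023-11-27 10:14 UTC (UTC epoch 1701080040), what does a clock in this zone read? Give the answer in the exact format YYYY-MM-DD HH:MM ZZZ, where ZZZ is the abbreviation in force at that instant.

2023-11-27 13:14 YPC

Query: 2023-11-27 10:14 UTC
Rule 3/5 (YPC, +03:00): 2023-11-27 06:03 UTC ≤ query < 2024-04-18 01:16 UTC
10·60 + 14 + 180 = 794 min
794 = 0·1440 + 794; 794 = 13·60 + 14 → 13:14, same day
→ 2023-11-27 13:14 YPC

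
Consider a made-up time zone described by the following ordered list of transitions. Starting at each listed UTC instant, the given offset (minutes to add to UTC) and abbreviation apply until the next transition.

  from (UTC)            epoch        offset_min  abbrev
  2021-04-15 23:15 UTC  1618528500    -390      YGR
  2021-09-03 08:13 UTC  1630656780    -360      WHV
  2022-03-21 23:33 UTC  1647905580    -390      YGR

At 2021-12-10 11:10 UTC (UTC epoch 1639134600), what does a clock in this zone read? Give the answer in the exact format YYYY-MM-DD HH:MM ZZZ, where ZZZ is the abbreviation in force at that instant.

Query: 2021-12-10 11:10 UTC
Rule 2/3 (WHV, -06:00): 2021-09-03 08:13 UTC ≤ query < 2022-03-21 23:33 UTC
11·60 + 10 - 360 = 310 min
310 = 0·1440 + 310; 310 = 5·60 + 10 → 05:10, same day
→ 2021-12-10 05:10 WHV

2021-12-10 05:10 WHV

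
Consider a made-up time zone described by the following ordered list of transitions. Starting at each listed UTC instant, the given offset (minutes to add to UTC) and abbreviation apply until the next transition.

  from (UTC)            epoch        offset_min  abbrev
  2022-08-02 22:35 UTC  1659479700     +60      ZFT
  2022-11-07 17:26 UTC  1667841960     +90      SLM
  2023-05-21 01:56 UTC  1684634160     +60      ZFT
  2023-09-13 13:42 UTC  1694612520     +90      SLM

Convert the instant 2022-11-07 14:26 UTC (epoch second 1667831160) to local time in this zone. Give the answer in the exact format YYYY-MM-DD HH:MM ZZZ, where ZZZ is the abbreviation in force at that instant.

Query: 2022-11-07 14:26 UTC
Rule 1/4 (ZFT, +01:00): 2022-08-02 22:35 UTC ≤ query < 2022-11-07 17:26 UTC
14·60 + 26 + 60 = 926 min
926 = 0·1440 + 926; 926 = 15·60 + 26 → 15:26, same day
→ 2022-11-07 15:26 ZFT

2022-11-07 15:26 ZFT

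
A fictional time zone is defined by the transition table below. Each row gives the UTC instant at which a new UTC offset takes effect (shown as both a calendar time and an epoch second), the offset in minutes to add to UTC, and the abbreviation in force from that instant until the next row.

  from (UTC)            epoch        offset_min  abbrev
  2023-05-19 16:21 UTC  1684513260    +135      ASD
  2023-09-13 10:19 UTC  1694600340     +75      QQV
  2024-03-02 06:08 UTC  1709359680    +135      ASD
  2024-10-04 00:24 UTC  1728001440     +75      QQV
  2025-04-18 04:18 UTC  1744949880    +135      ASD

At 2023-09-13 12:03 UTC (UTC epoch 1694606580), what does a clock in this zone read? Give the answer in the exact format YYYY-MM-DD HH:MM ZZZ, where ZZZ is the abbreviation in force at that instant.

Query: 2023-09-13 12:03 UTC
Rule 2/5 (QQV, +01:15): 2023-09-13 10:19 UTC ≤ query < 2024-03-02 06:08 UTC
12·60 + 3 + 75 = 798 min
798 = 0·1440 + 798; 798 = 13·60 + 18 → 13:18, same day
→ 2023-09-13 13:18 QQV

2023-09-13 13:18 QQV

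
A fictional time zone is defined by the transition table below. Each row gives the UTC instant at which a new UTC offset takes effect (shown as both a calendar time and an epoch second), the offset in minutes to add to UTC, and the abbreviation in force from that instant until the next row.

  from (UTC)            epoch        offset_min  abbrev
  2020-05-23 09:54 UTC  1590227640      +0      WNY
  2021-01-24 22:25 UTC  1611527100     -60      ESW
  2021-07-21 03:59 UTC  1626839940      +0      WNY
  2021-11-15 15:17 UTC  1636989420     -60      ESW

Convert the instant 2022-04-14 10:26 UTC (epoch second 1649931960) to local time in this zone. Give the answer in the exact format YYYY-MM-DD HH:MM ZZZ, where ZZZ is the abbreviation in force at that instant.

2022-04-14 09:26 ESW

Query: 2022-04-14 10:26 UTC
Rule 4/4 (ESW, -01:00): 2021-11-15 15:17 UTC ≤ query < +∞
10·60 + 26 - 60 = 566 min
566 = 0·1440 + 566; 566 = 9·60 + 26 → 09:26, same day
→ 2022-04-14 09:26 ESW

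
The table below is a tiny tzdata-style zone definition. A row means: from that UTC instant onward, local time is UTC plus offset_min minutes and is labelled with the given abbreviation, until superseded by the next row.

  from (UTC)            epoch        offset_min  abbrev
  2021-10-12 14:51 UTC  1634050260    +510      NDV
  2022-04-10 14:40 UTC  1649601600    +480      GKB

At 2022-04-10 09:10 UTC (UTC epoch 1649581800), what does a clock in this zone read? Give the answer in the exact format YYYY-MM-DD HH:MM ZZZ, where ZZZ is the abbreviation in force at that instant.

2022-04-10 17:40 NDV

Query: 2022-04-10 09:10 UTC
Rule 1/2 (NDV, +08:30): 2021-10-12 14:51 UTC ≤ query < 2022-04-10 14:40 UTC
9·60 + 10 + 510 = 1060 min
1060 = 0·1440 + 1060; 1060 = 17·60 + 40 → 17:40, same day
→ 2022-04-10 17:40 NDV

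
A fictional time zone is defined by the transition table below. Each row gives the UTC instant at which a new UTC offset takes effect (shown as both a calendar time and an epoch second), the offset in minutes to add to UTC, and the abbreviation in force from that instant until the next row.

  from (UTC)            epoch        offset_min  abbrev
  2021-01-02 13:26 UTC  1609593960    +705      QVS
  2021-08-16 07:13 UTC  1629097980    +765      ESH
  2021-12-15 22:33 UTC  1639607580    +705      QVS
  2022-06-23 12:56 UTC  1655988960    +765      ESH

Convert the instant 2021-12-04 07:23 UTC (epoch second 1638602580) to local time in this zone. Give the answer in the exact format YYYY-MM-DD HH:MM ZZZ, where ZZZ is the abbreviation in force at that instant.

2021-12-04 20:08 ESH

Query: 2021-12-04 07:23 UTC
Rule 2/4 (ESH, +12:45): 2021-08-16 07:13 UTC ≤ query < 2021-12-15 22:33 UTC
7·60 + 23 + 765 = 1208 min
1208 = 0·1440 + 1208; 1208 = 20·60 + 8 → 20:08, same day
→ 2021-12-04 20:08 ESH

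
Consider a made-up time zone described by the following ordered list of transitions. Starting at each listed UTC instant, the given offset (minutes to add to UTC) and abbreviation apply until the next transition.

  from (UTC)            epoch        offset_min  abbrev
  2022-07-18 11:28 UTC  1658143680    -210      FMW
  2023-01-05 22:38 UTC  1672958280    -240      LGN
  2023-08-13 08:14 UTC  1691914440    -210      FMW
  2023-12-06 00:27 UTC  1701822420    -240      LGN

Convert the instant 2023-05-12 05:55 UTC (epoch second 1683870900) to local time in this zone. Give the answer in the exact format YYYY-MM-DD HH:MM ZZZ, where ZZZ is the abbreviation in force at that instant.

Query: 2023-05-12 05:55 UTC
Rule 2/4 (LGN, -04:00): 2023-01-05 22:38 UTC ≤ query < 2023-08-13 08:14 UTC
5·60 + 55 - 240 = 115 min
115 = 0·1440 + 115; 115 = 1·60 + 55 → 01:55, same day
→ 2023-05-12 01:55 LGN

2023-05-12 01:55 LGN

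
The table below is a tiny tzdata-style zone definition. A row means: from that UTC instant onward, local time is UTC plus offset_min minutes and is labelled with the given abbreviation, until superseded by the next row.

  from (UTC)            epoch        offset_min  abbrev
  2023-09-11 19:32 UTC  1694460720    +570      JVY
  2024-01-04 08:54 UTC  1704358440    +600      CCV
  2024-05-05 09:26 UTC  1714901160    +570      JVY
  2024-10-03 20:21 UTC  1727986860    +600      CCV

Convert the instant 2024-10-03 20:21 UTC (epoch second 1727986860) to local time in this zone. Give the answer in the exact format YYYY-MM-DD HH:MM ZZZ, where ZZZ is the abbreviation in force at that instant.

Query: 2024-10-03 20:21 UTC
Rule 4/4 (CCV, +10:00): 2024-10-03 20:21 UTC ≤ query < +∞
20·60 + 21 + 600 = 1821 min
1821 = 1·1440 + 381; 381 = 6·60 + 21 → 06:21, 2024-10-03 + 1 day = 2024-10-04
→ 2024-10-04 06:21 CCV

2024-10-04 06:21 CCV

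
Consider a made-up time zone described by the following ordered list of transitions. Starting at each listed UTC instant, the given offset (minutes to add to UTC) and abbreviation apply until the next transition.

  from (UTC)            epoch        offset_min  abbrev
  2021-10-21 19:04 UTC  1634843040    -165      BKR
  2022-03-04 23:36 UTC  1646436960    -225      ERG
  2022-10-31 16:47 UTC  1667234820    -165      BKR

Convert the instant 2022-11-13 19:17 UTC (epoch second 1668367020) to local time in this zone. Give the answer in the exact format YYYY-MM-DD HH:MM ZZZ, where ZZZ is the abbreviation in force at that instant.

2022-11-13 16:32 BKR

Query: 2022-11-13 19:17 UTC
Rule 3/3 (BKR, -02:45): 2022-10-31 16:47 UTC ≤ query < +∞
19·60 + 17 - 165 = 992 min
992 = 0·1440 + 992; 992 = 16·60 + 32 → 16:32, same day
→ 2022-11-13 16:32 BKR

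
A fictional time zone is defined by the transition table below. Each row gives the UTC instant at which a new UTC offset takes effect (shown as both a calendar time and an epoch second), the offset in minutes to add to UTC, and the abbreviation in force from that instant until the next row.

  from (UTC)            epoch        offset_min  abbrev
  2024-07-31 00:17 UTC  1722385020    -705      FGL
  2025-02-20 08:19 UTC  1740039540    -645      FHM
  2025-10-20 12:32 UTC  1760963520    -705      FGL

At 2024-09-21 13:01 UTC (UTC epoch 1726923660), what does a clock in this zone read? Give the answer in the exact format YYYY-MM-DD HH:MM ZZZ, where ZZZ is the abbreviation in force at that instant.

Query: 2024-09-21 13:01 UTC
Rule 1/3 (FGL, -11:45): 2024-07-31 00:17 UTC ≤ query < 2025-02-20 08:19 UTC
13·60 + 1 - 705 = 76 min
76 = 0·1440 + 76; 76 = 1·60 + 16 → 01:16, same day
→ 2024-09-21 01:16 FGL

2024-09-21 01:16 FGL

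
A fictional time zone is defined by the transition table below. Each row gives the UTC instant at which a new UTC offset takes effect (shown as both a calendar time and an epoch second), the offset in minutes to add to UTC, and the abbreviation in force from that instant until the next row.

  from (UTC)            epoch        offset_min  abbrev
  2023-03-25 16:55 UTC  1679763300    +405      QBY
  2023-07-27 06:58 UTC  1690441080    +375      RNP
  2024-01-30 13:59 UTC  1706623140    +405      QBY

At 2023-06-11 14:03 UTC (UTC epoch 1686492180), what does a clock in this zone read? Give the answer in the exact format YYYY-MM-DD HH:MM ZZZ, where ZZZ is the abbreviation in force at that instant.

Query: 2023-06-11 14:03 UTC
Rule 1/3 (QBY, +06:45): 2023-03-25 16:55 UTC ≤ query < 2023-07-27 06:58 UTC
14·60 + 3 + 405 = 1248 min
1248 = 0·1440 + 1248; 1248 = 20·60 + 48 → 20:48, same day
→ 2023-06-11 20:48 QBY

2023-06-11 20:48 QBY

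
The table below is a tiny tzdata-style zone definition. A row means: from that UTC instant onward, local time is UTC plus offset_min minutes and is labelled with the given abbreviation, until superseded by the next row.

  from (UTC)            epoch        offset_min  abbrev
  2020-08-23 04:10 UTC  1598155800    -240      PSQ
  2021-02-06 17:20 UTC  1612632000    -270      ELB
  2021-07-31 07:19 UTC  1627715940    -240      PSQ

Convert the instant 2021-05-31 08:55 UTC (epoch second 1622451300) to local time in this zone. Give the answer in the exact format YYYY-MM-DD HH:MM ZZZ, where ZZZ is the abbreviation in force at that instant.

Query: 2021-05-31 08:55 UTC
Rule 2/3 (ELB, -04:30): 2021-02-06 17:20 UTC ≤ query < 2021-07-31 07:19 UTC
8·60 + 55 - 270 = 265 min
265 = 0·1440 + 265; 265 = 4·60 + 25 → 04:25, same day
→ 2021-05-31 04:25 ELB

2021-05-31 04:25 ELB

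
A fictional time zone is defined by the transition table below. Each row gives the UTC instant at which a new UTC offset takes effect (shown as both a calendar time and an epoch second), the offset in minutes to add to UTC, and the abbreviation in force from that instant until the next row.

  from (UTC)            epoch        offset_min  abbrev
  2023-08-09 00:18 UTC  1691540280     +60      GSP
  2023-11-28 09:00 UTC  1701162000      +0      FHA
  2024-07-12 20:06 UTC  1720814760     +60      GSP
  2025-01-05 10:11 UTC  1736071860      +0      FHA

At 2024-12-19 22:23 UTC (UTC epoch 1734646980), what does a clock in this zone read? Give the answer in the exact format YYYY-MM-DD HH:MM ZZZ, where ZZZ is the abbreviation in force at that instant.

Query: 2024-12-19 22:23 UTC
Rule 3/4 (GSP, +01:00): 2024-07-12 20:06 UTC ≤ query < 2025-01-05 10:11 UTC
22·60 + 23 + 60 = 1403 min
1403 = 0·1440 + 1403; 1403 = 23·60 + 23 → 23:23, same day
→ 2024-12-19 23:23 GSP

2024-12-19 23:23 GSP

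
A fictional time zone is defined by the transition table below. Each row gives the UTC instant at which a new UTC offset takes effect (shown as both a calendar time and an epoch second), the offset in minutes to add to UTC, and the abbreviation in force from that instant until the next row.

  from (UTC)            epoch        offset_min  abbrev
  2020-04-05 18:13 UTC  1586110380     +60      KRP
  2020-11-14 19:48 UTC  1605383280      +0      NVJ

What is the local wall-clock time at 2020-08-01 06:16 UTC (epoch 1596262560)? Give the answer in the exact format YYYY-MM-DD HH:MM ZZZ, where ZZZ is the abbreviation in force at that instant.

Query: 2020-08-01 06:16 UTC
Rule 1/2 (KRP, +01:00): 2020-04-05 18:13 UTC ≤ query < 2020-11-14 19:48 UTC
6·60 + 16 + 60 = 436 min
436 = 0·1440 + 436; 436 = 7·60 + 16 → 07:16, same day
→ 2020-08-01 07:16 KRP

2020-08-01 07:16 KRP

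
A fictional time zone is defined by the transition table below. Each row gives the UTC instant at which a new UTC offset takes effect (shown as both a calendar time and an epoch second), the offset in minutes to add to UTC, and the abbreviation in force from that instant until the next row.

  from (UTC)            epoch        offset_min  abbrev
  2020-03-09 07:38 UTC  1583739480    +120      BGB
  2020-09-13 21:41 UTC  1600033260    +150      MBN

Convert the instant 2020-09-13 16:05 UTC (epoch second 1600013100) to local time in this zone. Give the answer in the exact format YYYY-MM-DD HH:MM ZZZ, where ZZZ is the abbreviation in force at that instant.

2020-09-13 18:05 BGB

Query: 2020-09-13 16:05 UTC
Rule 1/2 (BGB, +02:00): 2020-03-09 07:38 UTC ≤ query < 2020-09-13 21:41 UTC
16·60 + 5 + 120 = 1085 min
1085 = 0·1440 + 1085; 1085 = 18·60 + 5 → 18:05, same day
→ 2020-09-13 18:05 BGB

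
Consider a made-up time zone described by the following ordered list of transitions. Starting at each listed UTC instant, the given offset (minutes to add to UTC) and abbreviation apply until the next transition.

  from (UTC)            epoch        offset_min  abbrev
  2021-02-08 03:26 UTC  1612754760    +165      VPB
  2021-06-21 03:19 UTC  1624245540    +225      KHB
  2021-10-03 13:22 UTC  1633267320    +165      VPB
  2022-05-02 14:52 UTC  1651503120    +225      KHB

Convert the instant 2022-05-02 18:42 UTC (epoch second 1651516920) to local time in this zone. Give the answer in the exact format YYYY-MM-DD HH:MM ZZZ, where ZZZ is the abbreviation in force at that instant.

2022-05-02 22:27 KHB

Query: 2022-05-02 18:42 UTC
Rule 4/4 (KHB, +03:45): 2022-05-02 14:52 UTC ≤ query < +∞
18·60 + 42 + 225 = 1347 min
1347 = 0·1440 + 1347; 1347 = 22·60 + 27 → 22:27, same day
→ 2022-05-02 22:27 KHB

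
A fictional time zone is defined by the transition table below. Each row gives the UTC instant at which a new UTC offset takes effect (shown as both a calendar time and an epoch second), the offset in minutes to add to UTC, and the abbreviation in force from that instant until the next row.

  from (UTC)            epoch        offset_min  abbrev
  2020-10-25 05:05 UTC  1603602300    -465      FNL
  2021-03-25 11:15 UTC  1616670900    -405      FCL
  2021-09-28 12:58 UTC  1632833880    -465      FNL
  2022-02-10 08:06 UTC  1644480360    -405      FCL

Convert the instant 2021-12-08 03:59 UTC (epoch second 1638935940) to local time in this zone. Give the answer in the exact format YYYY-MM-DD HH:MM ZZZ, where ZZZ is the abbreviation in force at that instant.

Query: 2021-12-08 03:59 UTC
Rule 3/4 (FNL, -07:45): 2021-09-28 12:58 UTC ≤ query < 2022-02-10 08:06 UTC
3·60 + 59 - 465 = -226 min
-226 = -1·1440 + 1214; 1214 = 20·60 + 14 → 20:14, 2021-12-08 - 1 day = 2021-12-07
→ 2021-12-07 20:14 FNL

2021-12-07 20:14 FNL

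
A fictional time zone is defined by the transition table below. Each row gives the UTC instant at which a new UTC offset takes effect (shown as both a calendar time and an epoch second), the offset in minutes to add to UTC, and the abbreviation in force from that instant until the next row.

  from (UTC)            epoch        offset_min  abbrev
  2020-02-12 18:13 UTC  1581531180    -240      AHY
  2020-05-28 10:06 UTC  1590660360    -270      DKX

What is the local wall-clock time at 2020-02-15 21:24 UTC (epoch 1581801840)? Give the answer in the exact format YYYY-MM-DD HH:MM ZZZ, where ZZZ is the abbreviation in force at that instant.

2020-02-15 17:24 AHY

Query: 2020-02-15 21:24 UTC
Rule 1/2 (AHY, -04:00): 2020-02-12 18:13 UTC ≤ query < 2020-05-28 10:06 UTC
21·60 + 24 - 240 = 1044 min
1044 = 0·1440 + 1044; 1044 = 17·60 + 24 → 17:24, same day
→ 2020-02-15 17:24 AHY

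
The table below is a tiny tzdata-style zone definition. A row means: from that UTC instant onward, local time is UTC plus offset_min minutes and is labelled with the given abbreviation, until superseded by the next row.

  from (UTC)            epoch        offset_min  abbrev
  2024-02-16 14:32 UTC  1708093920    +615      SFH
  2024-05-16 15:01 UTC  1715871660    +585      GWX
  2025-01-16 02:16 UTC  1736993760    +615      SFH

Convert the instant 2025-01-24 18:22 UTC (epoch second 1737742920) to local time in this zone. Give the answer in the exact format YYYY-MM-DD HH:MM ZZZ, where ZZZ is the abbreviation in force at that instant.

2025-01-25 04:37 SFH

Query: 2025-01-24 18:22 UTC
Rule 3/3 (SFH, +10:15): 2025-01-16 02:16 UTC ≤ query < +∞
18·60 + 22 + 615 = 1717 min
1717 = 1·1440 + 277; 277 = 4·60 + 37 → 04:37, 2025-01-24 + 1 day = 2025-01-25
→ 2025-01-25 04:37 SFH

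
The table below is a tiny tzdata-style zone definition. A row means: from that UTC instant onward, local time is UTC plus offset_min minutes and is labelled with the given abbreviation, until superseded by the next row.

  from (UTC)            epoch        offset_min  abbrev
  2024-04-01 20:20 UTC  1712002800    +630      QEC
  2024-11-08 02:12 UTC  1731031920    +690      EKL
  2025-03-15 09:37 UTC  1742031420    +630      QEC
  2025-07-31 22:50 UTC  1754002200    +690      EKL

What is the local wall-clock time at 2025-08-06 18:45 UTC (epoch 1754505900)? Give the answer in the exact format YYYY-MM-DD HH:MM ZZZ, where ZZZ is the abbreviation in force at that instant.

Query: 2025-08-06 18:45 UTC
Rule 4/4 (EKL, +11:30): 2025-07-31 22:50 UTC ≤ query < +∞
18·60 + 45 + 690 = 1815 min
1815 = 1·1440 + 375; 375 = 6·60 + 15 → 06:15, 2025-08-06 + 1 day = 2025-08-07
→ 2025-08-07 06:15 EKL

2025-08-07 06:15 EKL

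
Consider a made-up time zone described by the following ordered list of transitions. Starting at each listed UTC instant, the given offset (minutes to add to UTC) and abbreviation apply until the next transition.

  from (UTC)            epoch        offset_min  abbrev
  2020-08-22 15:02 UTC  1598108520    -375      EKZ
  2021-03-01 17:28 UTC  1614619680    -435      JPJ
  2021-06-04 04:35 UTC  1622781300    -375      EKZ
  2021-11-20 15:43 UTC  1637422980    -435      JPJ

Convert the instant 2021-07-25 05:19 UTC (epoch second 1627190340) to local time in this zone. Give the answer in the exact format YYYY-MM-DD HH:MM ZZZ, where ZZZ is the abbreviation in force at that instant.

2021-07-24 23:04 EKZ

Query: 2021-07-25 05:19 UTC
Rule 3/4 (EKZ, -06:15): 2021-06-04 04:35 UTC ≤ query < 2021-11-20 15:43 UTC
5·60 + 19 - 375 = -56 min
-56 = -1·1440 + 1384; 1384 = 23·60 + 4 → 23:04, 2021-07-25 - 1 day = 2021-07-24
→ 2021-07-24 23:04 EKZ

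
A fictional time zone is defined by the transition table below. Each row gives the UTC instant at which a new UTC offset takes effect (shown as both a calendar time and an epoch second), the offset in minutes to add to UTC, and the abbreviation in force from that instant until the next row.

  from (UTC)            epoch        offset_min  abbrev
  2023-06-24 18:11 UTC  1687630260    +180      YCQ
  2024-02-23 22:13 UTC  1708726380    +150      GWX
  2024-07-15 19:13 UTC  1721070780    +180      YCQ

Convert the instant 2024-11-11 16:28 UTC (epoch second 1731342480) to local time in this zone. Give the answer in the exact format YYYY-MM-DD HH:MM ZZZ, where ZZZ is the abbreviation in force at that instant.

Query: 2024-11-11 16:28 UTC
Rule 3/3 (YCQ, +03:00): 2024-07-15 19:13 UTC ≤ query < +∞
16·60 + 28 + 180 = 1168 min
1168 = 0·1440 + 1168; 1168 = 19·60 + 28 → 19:28, same day
→ 2024-11-11 19:28 YCQ

2024-11-11 19:28 YCQ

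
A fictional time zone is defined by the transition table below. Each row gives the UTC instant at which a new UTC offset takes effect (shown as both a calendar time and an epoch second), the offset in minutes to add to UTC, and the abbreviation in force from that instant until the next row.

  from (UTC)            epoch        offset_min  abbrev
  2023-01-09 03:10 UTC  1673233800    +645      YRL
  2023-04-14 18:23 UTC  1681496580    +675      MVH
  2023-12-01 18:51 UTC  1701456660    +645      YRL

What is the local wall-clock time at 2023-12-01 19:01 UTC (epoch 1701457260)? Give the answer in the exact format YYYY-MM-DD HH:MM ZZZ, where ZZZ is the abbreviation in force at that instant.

2023-12-02 05:46 YRL

Query: 2023-12-01 19:01 UTC
Rule 3/3 (YRL, +10:45): 2023-12-01 18:51 UTC ≤ query < +∞
19·60 + 1 + 645 = 1786 min
1786 = 1·1440 + 346; 346 = 5·60 + 46 → 05:46, 2023-12-01 + 1 day = 2023-12-02
→ 2023-12-02 05:46 YRL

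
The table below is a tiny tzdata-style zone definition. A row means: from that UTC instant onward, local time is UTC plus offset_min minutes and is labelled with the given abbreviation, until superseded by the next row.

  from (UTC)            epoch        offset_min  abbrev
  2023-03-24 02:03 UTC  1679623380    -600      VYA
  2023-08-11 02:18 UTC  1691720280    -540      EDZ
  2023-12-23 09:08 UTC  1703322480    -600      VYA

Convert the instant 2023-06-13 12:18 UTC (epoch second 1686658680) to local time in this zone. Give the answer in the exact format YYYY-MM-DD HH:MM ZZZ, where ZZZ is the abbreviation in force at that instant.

2023-06-13 02:18 VYA

Query: 2023-06-13 12:18 UTC
Rule 1/3 (VYA, -10:00): 2023-03-24 02:03 UTC ≤ query < 2023-08-11 02:18 UTC
12·60 + 18 - 600 = 138 min
138 = 0·1440 + 138; 138 = 2·60 + 18 → 02:18, same day
→ 2023-06-13 02:18 VYA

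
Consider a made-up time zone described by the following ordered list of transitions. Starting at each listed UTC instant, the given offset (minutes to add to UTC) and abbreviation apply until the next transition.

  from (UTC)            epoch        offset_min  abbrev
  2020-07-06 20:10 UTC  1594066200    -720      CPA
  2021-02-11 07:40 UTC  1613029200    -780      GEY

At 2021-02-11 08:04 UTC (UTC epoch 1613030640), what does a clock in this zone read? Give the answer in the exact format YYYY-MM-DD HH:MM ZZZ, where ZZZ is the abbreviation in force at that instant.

2021-02-10 19:04 GEY

Query: 2021-02-11 08:04 UTC
Rule 2/2 (GEY, -13:00): 2021-02-11 07:40 UTC ≤ query < +∞
8·60 + 4 - 780 = -296 min
-296 = -1·1440 + 1144; 1144 = 19·60 + 4 → 19:04, 2021-02-11 - 1 day = 2021-02-10
→ 2021-02-10 19:04 GEY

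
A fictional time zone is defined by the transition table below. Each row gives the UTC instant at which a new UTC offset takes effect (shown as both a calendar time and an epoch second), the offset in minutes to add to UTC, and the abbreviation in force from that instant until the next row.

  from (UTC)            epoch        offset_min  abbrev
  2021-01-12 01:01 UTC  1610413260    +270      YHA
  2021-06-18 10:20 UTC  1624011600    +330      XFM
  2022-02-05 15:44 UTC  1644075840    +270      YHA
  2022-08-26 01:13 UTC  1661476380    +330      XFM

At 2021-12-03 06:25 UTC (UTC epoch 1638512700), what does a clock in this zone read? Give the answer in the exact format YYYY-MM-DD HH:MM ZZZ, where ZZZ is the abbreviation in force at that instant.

Query: 2021-12-03 06:25 UTC
Rule 2/4 (XFM, +05:30): 2021-06-18 10:20 UTC ≤ query < 2022-02-05 15:44 UTC
6·60 + 25 + 330 = 715 min
715 = 0·1440 + 715; 715 = 11·60 + 55 → 11:55, same day
→ 2021-12-03 11:55 XFM

2021-12-03 11:55 XFM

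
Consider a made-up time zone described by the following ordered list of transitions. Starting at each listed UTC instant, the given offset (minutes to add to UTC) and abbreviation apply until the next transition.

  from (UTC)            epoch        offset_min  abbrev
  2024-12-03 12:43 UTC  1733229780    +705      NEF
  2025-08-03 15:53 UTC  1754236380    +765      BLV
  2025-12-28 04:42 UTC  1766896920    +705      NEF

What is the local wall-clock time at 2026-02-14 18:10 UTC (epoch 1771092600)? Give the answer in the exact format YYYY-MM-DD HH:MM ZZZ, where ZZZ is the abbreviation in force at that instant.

Query: 2026-02-14 18:10 UTC
Rule 3/3 (NEF, +11:45): 2025-12-28 04:42 UTC ≤ query < +∞
18·60 + 10 + 705 = 1795 min
1795 = 1·1440 + 355; 355 = 5·60 + 55 → 05:55, 2026-02-14 + 1 day = 2026-02-15
→ 2026-02-15 05:55 NEF

2026-02-15 05:55 NEF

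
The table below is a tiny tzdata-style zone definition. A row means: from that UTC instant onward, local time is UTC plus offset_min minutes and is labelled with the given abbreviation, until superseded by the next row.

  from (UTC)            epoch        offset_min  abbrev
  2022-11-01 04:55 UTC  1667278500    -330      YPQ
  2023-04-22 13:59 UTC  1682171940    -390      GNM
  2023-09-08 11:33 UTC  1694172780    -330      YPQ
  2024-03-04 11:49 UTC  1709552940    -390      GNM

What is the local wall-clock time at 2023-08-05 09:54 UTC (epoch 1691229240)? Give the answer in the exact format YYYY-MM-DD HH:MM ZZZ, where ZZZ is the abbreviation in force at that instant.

Query: 2023-08-05 09:54 UTC
Rule 2/4 (GNM, -06:30): 2023-04-22 13:59 UTC ≤ query < 2023-09-08 11:33 UTC
9·60 + 54 - 390 = 204 min
204 = 0·1440 + 204; 204 = 3·60 + 24 → 03:24, same day
→ 2023-08-05 03:24 GNM

2023-08-05 03:24 GNM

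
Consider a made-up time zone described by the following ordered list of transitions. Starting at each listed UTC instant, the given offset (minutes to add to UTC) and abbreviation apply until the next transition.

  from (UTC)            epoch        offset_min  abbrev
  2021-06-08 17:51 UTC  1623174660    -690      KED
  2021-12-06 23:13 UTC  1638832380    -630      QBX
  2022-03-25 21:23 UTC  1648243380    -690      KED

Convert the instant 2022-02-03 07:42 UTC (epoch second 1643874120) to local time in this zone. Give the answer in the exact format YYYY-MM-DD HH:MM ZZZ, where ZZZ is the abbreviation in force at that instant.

2022-02-02 21:12 QBX

Query: 2022-02-03 07:42 UTC
Rule 2/3 (QBX, -10:30): 2021-12-06 23:13 UTC ≤ query < 2022-03-25 21:23 UTC
7·60 + 42 - 630 = -168 min
-168 = -1·1440 + 1272; 1272 = 21·60 + 12 → 21:12, 2022-02-03 - 1 day = 2022-02-02
→ 2022-02-02 21:12 QBX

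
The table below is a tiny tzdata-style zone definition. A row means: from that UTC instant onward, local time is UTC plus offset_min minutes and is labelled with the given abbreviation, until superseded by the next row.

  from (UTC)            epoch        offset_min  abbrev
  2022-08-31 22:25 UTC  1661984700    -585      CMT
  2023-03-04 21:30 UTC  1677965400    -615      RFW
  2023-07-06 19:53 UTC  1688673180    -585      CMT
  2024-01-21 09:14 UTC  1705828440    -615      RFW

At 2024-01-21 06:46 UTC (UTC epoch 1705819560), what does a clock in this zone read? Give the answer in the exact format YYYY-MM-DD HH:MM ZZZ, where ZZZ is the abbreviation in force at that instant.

2024-01-20 21:01 CMT

Query: 2024-01-21 06:46 UTC
Rule 3/4 (CMT, -09:45): 2023-07-06 19:53 UTC ≤ query < 2024-01-21 09:14 UTC
6·60 + 46 - 585 = -179 min
-179 = -1·1440 + 1261; 1261 = 21·60 + 1 → 21:01, 2024-01-21 - 1 day = 2024-01-20
→ 2024-01-20 21:01 CMT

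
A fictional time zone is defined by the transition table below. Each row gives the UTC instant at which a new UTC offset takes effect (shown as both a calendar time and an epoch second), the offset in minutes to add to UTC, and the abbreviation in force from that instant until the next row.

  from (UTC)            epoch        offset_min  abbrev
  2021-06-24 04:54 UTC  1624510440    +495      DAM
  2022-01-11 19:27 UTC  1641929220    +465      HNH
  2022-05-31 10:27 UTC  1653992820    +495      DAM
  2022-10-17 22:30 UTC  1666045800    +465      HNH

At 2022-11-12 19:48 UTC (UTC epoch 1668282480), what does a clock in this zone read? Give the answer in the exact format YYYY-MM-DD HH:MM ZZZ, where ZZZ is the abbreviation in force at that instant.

Query: 2022-11-12 19:48 UTC
Rule 4/4 (HNH, +07:45): 2022-10-17 22:30 UTC ≤ query < +∞
19·60 + 48 + 465 = 1653 min
1653 = 1·1440 + 213; 213 = 3·60 + 33 → 03:33, 2022-11-12 + 1 day = 2022-11-13
→ 2022-11-13 03:33 HNH

2022-11-13 03:33 HNH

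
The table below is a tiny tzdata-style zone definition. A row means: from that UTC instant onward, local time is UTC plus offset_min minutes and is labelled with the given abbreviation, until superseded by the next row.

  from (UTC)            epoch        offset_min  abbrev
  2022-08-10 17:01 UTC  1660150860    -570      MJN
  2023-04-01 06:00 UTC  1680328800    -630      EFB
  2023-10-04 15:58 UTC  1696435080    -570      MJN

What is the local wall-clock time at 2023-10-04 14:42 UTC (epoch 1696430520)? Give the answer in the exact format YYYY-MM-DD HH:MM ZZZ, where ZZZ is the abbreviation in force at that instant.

2023-10-04 04:12 EFB

Query: 2023-10-04 14:42 UTC
Rule 2/3 (EFB, -10:30): 2023-04-01 06:00 UTC ≤ query < 2023-10-04 15:58 UTC
14·60 + 42 - 630 = 252 min
252 = 0·1440 + 252; 252 = 4·60 + 12 → 04:12, same day
→ 2023-10-04 04:12 EFB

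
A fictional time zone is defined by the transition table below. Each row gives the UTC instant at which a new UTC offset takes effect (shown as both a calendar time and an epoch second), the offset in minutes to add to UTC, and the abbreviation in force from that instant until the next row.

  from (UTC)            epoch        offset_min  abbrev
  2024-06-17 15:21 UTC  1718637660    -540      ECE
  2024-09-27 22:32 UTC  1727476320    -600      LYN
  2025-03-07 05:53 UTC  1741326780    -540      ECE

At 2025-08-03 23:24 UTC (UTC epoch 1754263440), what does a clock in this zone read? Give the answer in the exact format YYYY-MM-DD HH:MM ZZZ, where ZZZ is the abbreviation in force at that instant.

Query: 2025-08-03 23:24 UTC
Rule 3/3 (ECE, -09:00): 2025-03-07 05:53 UTC ≤ query < +∞
23·60 + 24 - 540 = 864 min
864 = 0·1440 + 864; 864 = 14·60 + 24 → 14:24, same day
→ 2025-08-03 14:24 ECE

2025-08-03 14:24 ECE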